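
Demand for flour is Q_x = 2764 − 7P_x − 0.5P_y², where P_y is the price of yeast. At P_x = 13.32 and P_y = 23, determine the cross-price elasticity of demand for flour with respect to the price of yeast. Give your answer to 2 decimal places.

At P_x = 13.32 and P_y = 23: Q_x = 2406.26.
∂Q_x/∂P_y = -1P_y = -1(23) = -23.0000.
ε = (∂Q_x/∂P_y)(P_y/Q_x) = -23.0000 × (23/2406.26) ≈ -0.22.
ε < 0: complements.

-0.22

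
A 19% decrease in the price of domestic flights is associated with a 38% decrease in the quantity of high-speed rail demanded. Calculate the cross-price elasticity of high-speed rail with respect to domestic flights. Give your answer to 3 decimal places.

ε = (%ΔQ of high-speed rail) / (%ΔP of domestic flights) = (-38%) / (-19%) ≈ 2.000.
Positive cross-price elasticity: substitutes.

2.000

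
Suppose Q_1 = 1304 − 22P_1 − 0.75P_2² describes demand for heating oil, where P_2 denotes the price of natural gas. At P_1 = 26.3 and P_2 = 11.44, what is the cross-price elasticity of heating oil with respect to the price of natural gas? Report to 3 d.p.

At P_1 = 26.3 and P_2 = 11.44: Q_1 = 627.245.
∂Q_1/∂P_2 = -1.5P_2 = -1.5(11.44) = -17.1600.
ε = (∂Q_1/∂P_2)(P_2/Q_1) = -17.1600 × (11.44/627.245) ≈ -0.313.

-0.313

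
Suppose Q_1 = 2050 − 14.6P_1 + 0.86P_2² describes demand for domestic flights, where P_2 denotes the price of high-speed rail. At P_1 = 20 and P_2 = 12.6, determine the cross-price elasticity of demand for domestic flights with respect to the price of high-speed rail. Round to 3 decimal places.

0.144

At P_1 = 20 and P_2 = 12.6: Q_1 = 1894.534.
∂Q_1/∂P_2 = 1.72P_2 = 1.72(12.6) = 21.6720.
ε = (∂Q_1/∂P_2)(P_2/Q_1) = 21.6720 × (12.6/1894.534) ≈ 0.144.
ε > 0: substitutes.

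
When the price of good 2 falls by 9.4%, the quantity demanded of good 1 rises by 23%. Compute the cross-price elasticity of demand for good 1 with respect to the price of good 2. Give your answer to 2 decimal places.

-2.45

ε = (%ΔQ of good 1) / (%ΔP of good 2) = (23%) / (-9.4%) ≈ -2.45.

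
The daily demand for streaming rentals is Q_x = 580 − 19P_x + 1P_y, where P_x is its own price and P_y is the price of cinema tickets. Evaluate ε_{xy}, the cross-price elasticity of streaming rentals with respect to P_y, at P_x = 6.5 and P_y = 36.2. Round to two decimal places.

0.07

At P_x = 6.5 and P_y = 36.2: Q_x = 492.7.
∂Q_x/∂P_y = 1.
ε = (∂Q_x/∂P_y)(P_y/Q_x) = 1 × (36.2/492.7) ≈ 0.07.
Since ε > 0, streaming rentals and cinema tickets are substitutes.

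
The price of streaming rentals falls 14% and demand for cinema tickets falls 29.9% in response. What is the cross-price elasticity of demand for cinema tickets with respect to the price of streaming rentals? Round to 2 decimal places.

ε = (%ΔQ of cinema tickets) / (%ΔP of streaming rentals) = (-29.9%) / (-14%) ≈ 2.14.
Positive cross-price elasticity: substitutes.

2.14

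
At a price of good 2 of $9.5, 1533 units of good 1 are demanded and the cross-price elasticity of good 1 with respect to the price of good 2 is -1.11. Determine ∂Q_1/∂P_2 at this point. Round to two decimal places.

ε = (∂Q_1/∂P_2)·(P_2/Q_1) ⇒ ∂Q_1/∂P_2 = ε·Q_1/P_2 = -1.11 × 1533/9.5 ≈ -179.12.

-179.12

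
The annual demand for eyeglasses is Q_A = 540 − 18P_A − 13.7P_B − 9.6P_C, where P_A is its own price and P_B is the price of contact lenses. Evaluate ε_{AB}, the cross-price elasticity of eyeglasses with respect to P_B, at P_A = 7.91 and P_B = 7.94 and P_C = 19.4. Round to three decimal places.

-1.060

At P_A = 7.91 and P_B = 7.94 and P_C = 19.4: Q_A = 102.602.
∂Q_A/∂P_B = -13.7.
ε = (∂Q_A/∂P_B)(P_B/Q_A) = -13.7 × (7.94/102.602) ≈ -1.060.
Since ε < 0, eyeglasses and contact lenses are complements.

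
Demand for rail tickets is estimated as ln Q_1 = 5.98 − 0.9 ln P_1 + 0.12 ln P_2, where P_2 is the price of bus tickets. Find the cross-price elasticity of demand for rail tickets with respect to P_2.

0.12

In a log-linear (constant-elasticity) demand function, the coefficient on ln P_2 is the cross-price elasticity.
ε = 0.12. Positive, so rail tickets and bus tickets are substitutes.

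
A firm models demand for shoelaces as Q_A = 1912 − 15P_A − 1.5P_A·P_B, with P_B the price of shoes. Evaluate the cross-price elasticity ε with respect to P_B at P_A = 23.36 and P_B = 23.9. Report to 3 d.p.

At P_A = 23.36 and P_B = 23.9: Q_A = 724.144.
∂Q_A/∂P_B = -1.5P_A = -1.5(23.36) = -35.0400.
ε = (∂Q_A/∂P_B)(P_B/Q_A) = -35.0400 × (23.9/724.144) ≈ -1.156.
ε < 0: complements.

-1.156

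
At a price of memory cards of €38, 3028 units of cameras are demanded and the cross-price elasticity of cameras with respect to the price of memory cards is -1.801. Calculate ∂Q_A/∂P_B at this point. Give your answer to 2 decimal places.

-143.51

ε = (∂Q_A/∂P_B)·(P_B/Q_A) ⇒ ∂Q_A/∂P_B = ε·Q_A/P_B = -1.801 × 3028/38 ≈ -143.51.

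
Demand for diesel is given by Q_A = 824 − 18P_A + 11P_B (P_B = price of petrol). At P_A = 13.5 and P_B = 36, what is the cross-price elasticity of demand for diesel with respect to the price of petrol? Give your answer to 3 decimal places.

0.405

At P_A = 13.5 and P_B = 36: Q_A = 977.
∂Q_A/∂P_B = 11.
ε = (∂Q_A/∂P_B)(P_B/Q_A) = 11 × (36/977) ≈ 0.405.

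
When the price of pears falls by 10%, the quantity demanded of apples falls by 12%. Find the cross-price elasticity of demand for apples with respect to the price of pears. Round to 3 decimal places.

1.200

ε = (%ΔQ of apples) / (%ΔP of pears) = (-12%) / (-10%) ≈ 1.200.
Positive cross-price elasticity: substitutes.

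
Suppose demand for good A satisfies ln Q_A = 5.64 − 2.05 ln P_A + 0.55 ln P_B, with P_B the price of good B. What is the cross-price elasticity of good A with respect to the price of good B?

In a log-linear (constant-elasticity) demand function, the coefficient on ln P_B is the cross-price elasticity.
ε = 0.55. Positive, so good A and good B are substitutes.

0.55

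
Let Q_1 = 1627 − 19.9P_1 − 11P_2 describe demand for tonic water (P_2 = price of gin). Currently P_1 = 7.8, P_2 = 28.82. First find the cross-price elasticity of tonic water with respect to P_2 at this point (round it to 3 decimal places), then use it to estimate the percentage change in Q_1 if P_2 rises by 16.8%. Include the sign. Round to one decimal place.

At P_1 = 7.8, P_2 = 28.82: Q_1 = 1154.76.
∂Q_1/∂P_2 = -11.
ε = (∂Q_1/∂P_2)(P_2/Q_1) = -11.0000 × 28.82/1154.76 ≈ -0.275.
%ΔQ_1 ≈ ε × %ΔP_2 = -0.275 × (16.8%) = -4.6%.

-4.6%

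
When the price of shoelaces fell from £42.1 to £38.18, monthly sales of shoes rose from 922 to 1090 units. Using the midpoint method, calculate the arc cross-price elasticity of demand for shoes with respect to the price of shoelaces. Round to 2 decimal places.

-1.71

ΔQ_A = 1090 − 922 = 168; ΔP_B = 38.18 − 42.1 = -3.92.
Midpoints: Q̄_A = 1006.0, P̄_B = 40.14.
ε = (ΔQ_A/Q̄_A)/(ΔP_B/P̄_B) = (168/1006.0)/(-3.92/40.14) ≈ -1.71.
ε < 0: shoes and shoelaces are complements.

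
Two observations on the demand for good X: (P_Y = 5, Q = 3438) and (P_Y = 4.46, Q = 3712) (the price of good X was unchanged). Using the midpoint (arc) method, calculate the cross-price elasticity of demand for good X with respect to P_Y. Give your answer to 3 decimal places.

ΔQ_X = 3712 − 3438 = 274; ΔP_Y = 4.46 − 5 = -0.54.
Midpoints: Q̄_X = 3575.0, P̄_Y = 4.73.
ε = (ΔQ_X/Q̄_X)/(ΔP_Y/P̄_Y) = (274/3575.0)/(-0.54/4.73) ≈ -0.671.
ε < 0: good X and good Y are complements.

-0.671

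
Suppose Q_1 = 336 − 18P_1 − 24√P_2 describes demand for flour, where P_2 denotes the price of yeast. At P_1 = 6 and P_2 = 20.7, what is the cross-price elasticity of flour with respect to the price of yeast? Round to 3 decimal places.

-0.460

At P_1 = 6 and P_2 = 20.7: Q_1 = 118.807.
∂Q_1/∂P_2 = -24/(2√P_2) = -24/(2√20.7) = -2.6375.
ε = (∂Q_1/∂P_2)(P_2/Q_1) = -2.6375 × (20.7/118.807) ≈ -0.460.
ε < 0: complements.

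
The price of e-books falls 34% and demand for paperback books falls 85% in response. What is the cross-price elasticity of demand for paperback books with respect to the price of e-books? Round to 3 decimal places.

2.500

ε = (%ΔQ of paperback books) / (%ΔP of e-books) = (-85%) / (-34%) ≈ 2.500.
Positive cross-price elasticity: substitutes.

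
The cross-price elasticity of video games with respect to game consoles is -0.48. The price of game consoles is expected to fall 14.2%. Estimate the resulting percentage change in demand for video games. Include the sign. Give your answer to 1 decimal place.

6.8%

%ΔQ ≈ ε × %ΔP of game consoles = -0.48 × (-14.2%) = 6.8%.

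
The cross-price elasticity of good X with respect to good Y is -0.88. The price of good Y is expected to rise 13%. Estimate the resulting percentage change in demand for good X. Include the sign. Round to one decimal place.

-11.4%

%ΔQ ≈ ε × %ΔP of good Y = -0.88 × (13%) = -11.4%.
Demand for good X falls by about 11.4%.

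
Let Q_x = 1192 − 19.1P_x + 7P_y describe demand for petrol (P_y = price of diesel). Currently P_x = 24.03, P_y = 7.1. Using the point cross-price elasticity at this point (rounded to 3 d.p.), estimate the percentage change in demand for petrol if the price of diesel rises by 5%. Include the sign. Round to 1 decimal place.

0.3%

At P_x = 24.03, P_y = 7.1: Q_x = 782.727.
∂Q_x/∂P_y = 7.
ε = (∂Q_x/∂P_y)(P_y/Q_x) = 7.0000 × 7.1/782.727 ≈ 0.063.
%ΔQ_x ≈ ε × %ΔP_y = 0.063 × (5%) = 0.3%.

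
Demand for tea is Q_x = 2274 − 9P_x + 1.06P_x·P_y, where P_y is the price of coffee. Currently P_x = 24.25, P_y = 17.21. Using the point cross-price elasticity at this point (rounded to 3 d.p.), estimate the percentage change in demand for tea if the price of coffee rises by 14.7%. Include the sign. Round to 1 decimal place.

At P_x = 24.25, P_y = 17.21: Q_x = 2498.133.
∂Q_x/∂P_y = 1.06P_x = 25.7050.
ε = (∂Q_x/∂P_y)(P_y/Q_x) = 25.7050 × 17.21/2498.133 ≈ 0.177.
%ΔQ_x ≈ ε × %ΔP_y = 0.177 × (14.7%) = 2.6%.

2.6%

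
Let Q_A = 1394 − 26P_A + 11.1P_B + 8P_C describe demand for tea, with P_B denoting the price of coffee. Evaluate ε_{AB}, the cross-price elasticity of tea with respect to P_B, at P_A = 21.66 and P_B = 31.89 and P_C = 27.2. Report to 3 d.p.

At P_A = 21.66 and P_B = 31.89 and P_C = 27.2: Q_A = 1402.419.
∂Q_A/∂P_B = 11.1.
ε = (∂Q_A/∂P_B)(P_B/Q_A) = 11.1 × (31.89/1402.419) ≈ 0.252.
Since ε > 0, tea and coffee are substitutes.

0.252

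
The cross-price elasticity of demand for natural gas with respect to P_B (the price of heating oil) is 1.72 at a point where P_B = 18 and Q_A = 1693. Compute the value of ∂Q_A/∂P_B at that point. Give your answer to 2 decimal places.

ε = (∂Q_A/∂P_B)·(P_B/Q_A) ⇒ ∂Q_A/∂P_B = ε·Q_A/P_B = 1.72 × 1693/18 ≈ 161.78.

161.78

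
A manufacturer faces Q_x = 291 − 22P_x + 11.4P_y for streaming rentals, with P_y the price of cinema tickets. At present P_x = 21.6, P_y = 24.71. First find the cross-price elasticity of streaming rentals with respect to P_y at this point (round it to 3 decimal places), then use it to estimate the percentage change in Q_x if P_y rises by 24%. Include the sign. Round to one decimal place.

69.3%

At P_x = 21.6, P_y = 24.71: Q_x = 97.494.
∂Q_x/∂P_y = 11.4.
ε = (∂Q_x/∂P_y)(P_y/Q_x) = 11.4000 × 24.71/97.494 ≈ 2.889.
%ΔQ_x ≈ ε × %ΔP_y = 2.889 × (24%) = 69.3%.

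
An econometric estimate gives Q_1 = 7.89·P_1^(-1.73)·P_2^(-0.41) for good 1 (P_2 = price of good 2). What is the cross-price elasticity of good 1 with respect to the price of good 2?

-0.41

In a log-linear (constant-elasticity) demand function, the coefficient on the exponent of P_2 is the cross-price elasticity.
ε = -0.41. Negative, so good 1 and good 2 are complements.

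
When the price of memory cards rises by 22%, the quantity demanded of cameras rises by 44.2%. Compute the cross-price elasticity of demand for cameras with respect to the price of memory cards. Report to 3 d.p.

ε = (%ΔQ of cameras) / (%ΔP of memory cards) = (44.2%) / (22%) ≈ 2.009.

2.009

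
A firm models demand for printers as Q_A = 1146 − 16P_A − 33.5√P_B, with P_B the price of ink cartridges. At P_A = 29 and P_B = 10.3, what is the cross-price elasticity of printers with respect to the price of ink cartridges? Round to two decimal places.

At P_A = 29 and P_B = 10.3: Q_A = 574.486.
∂Q_A/∂P_B = -33.5/(2√P_B) = -33.5/(2√10.3) = -5.2191.
ε = (∂Q_A/∂P_B)(P_B/Q_A) = -5.2191 × (10.3/574.486) ≈ -0.09.
ε < 0: complements.

-0.09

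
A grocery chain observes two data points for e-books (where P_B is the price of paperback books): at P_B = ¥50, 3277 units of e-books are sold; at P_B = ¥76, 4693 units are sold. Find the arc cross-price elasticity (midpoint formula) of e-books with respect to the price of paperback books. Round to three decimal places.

0.861

ΔQ_A = 4693 − 3277 = 1416; ΔP_B = 76 − 50 = 26.
Midpoints: Q̄_A = 3985.0, P̄_B = 63.00.
ε = (ΔQ_A/Q̄_A)/(ΔP_B/P̄_B) = (1416/3985.0)/(26/63.00) ≈ 0.861.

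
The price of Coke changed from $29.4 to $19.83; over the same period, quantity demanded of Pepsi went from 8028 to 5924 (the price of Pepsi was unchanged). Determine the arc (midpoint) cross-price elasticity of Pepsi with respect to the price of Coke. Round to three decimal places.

ΔQ_A = 5924 − 8028 = -2104; ΔP_B = 19.83 − 29.4 = -9.57.
Midpoints: Q̄_A = 6976.0, P̄_B = 24.61.
ε = (ΔQ_A/Q̄_A)/(ΔP_B/P̄_B) = (-2104/6976.0)/(-9.57/24.61) ≈ 0.776.
ε > 0: Pepsi and Coke are substitutes.

0.776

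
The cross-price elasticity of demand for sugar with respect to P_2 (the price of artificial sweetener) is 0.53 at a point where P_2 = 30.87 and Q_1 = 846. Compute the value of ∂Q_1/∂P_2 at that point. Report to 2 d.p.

14.52

ε = (∂Q_1/∂P_2)·(P_2/Q_1) ⇒ ∂Q_1/∂P_2 = ε·Q_1/P_2 = 0.53 × 846/30.87 ≈ 14.52.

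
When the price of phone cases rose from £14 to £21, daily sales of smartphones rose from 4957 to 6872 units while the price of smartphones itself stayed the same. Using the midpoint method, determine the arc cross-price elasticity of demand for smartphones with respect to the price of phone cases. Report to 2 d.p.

0.81

ΔQ_A = 6872 − 4957 = 1915; ΔP_B = 21 − 14 = 7.
Midpoints: Q̄_A = 5914.5, P̄_B = 17.50.
ε = (ΔQ_A/Q̄_A)/(ΔP_B/P̄_B) = (1915/5914.5)/(7/17.50) ≈ 0.81.
ε > 0: smartphones and phone cases are substitutes.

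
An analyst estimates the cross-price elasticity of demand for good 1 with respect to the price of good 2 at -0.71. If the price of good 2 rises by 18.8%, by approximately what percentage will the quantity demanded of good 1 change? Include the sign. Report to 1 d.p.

%ΔQ ≈ ε × %ΔP of good 2 = -0.71 × (18.8%) = -13.3%.
Demand for good 1 falls by about 13.3%.

-13.3%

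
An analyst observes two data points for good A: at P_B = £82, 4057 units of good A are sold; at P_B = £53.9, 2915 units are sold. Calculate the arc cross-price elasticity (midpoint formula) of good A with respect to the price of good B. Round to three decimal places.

0.792

ΔQ_A = 2915 − 4057 = -1142; ΔP_B = 53.9 − 82 = -28.1.
Midpoints: Q̄_A = 3486.0, P̄_B = 67.95.
ε = (ΔQ_A/Q̄_A)/(ΔP_B/P̄_B) = (-1142/3486.0)/(-28.1/67.95) ≈ 0.792.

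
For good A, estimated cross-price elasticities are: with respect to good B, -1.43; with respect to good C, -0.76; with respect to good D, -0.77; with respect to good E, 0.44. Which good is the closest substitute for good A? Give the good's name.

Substitutes have ε > 0. Among the positive values, 0.44 (good E) is largest.

good E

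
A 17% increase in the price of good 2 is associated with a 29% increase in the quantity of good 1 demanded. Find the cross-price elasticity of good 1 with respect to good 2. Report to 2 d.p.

1.71

ε = (%ΔQ of good 1) / (%ΔP of good 2) = (29%) / (17%) ≈ 1.71.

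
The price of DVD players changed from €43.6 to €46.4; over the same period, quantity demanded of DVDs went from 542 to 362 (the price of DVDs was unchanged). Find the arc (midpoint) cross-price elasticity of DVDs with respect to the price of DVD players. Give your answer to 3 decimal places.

-6.400

ΔQ_A = 362 − 542 = -180; ΔP_B = 46.4 − 43.6 = 2.8.
Midpoints: Q̄_A = 452.0, P̄_B = 45.00.
ε = (ΔQ_A/Q̄_A)/(ΔP_B/P̄_B) = (-180/452.0)/(2.8/45.00) ≈ -6.400.
ε < 0: DVDs and DVD players are complements.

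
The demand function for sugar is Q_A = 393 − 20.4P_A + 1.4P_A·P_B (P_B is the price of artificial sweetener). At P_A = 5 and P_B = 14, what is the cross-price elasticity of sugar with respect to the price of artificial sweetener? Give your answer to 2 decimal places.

0.25

At P_A = 5 and P_B = 14: Q_A = 389.
∂Q_A/∂P_B = 1.4P_A = 1.4(5) = 7.0000.
ε = (∂Q_A/∂P_B)(P_B/Q_A) = 7.0000 × (14/389) ≈ 0.25.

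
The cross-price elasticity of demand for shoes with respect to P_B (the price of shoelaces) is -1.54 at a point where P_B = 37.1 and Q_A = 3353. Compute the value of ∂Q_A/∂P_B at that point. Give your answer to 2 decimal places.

-139.18

ε = (∂Q_A/∂P_B)·(P_B/Q_A) ⇒ ∂Q_A/∂P_B = ε·Q_A/P_B = -1.54 × 3353/37.1 ≈ -139.18.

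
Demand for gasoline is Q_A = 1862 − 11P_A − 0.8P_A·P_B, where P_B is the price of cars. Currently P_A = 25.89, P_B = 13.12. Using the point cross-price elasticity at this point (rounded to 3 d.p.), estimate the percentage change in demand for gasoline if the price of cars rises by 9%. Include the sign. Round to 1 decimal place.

At P_A = 25.89, P_B = 13.12: Q_A = 1305.469.
∂Q_A/∂P_B = -0.8P_A = -20.7120.
ε = (∂Q_A/∂P_B)(P_B/Q_A) = -20.7120 × 13.12/1305.469 ≈ -0.208.
%ΔQ_A ≈ ε × %ΔP_B = -0.208 × (9%) = -1.9%.

-1.9%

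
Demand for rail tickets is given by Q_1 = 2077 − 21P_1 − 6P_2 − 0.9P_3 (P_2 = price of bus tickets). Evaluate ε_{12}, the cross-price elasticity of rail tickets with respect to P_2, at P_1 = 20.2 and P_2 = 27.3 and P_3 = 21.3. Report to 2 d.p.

-0.11

At P_1 = 20.2 and P_2 = 27.3 and P_3 = 21.3: Q_1 = 1469.83.
∂Q_1/∂P_2 = -6.
ε = (∂Q_1/∂P_2)(P_2/Q_1) = -6 × (27.3/1469.83) ≈ -0.11.
Since ε < 0, rail tickets and bus tickets are complements.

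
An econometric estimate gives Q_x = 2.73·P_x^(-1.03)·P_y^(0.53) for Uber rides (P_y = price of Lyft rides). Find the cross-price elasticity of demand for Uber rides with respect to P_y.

In a log-linear (constant-elasticity) demand function, the coefficient on the exponent of P_y is the cross-price elasticity.
ε = 0.53. Positive, so Uber rides and Lyft rides are substitutes.

0.53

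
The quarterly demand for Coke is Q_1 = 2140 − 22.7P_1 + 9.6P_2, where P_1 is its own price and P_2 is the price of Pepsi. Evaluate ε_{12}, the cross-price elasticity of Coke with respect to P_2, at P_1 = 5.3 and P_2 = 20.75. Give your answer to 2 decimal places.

At P_1 = 5.3 and P_2 = 20.75: Q_1 = 2218.89.
∂Q_1/∂P_2 = 9.6.
ε = (∂Q_1/∂P_2)(P_2/Q_1) = 9.6 × (20.75/2218.89) ≈ 0.09.
Since ε > 0, Coke and Pepsi are substitutes.

0.09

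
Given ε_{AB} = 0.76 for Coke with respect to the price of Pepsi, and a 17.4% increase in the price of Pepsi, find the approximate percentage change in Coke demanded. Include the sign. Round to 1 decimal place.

%ΔQ ≈ ε × %ΔP of Pepsi = 0.76 × (17.4%) = 13.2%.

13.2%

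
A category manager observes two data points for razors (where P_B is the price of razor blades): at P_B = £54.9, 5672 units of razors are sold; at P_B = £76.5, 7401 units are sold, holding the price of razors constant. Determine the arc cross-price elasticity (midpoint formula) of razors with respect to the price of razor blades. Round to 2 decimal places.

0.80

ΔQ_A = 7401 − 5672 = 1729; ΔP_B = 76.5 − 54.9 = 21.6.
Midpoints: Q̄_A = 6536.5, P̄_B = 65.70.
ε = (ΔQ_A/Q̄_A)/(ΔP_B/P̄_B) = (1729/6536.5)/(21.6/65.70) ≈ 0.80.
ε > 0: razors and razor blades are substitutes.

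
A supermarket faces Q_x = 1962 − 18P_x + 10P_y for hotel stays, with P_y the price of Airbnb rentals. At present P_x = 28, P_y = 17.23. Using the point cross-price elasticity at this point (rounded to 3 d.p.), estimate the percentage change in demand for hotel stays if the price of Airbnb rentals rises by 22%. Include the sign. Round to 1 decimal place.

2.3%

At P_x = 28, P_y = 17.23: Q_x = 1630.3.
∂Q_x/∂P_y = 10.
ε = (∂Q_x/∂P_y)(P_y/Q_x) = 10.0000 × 17.23/1630.3 ≈ 0.106.
%ΔQ_x ≈ ε × %ΔP_y = 0.106 × (22%) = 2.3%.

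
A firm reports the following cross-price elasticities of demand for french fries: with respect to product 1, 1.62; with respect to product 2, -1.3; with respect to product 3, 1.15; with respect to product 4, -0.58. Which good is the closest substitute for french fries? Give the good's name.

Substitutes have ε > 0. Among the positive values, 1.62 (product 1) is largest.

product 1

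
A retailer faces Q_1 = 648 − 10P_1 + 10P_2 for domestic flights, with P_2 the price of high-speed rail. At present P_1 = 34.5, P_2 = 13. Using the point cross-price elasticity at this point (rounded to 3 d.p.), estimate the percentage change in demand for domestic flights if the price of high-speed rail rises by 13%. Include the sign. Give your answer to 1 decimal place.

3.9%

At P_1 = 34.5, P_2 = 13: Q_1 = 433.
∂Q_1/∂P_2 = 10.
ε = (∂Q_1/∂P_2)(P_2/Q_1) = 10.0000 × 13/433 ≈ 0.300.
%ΔQ_1 ≈ ε × %ΔP_2 = 0.300 × (13%) = 3.9%.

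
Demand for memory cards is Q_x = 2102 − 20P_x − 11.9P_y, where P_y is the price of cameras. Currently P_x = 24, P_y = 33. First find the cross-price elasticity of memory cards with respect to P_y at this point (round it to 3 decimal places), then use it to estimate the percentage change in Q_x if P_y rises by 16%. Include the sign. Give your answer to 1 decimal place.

At P_x = 24, P_y = 33: Q_x = 1229.3.
∂Q_x/∂P_y = -11.9.
ε = (∂Q_x/∂P_y)(P_y/Q_x) = -11.9000 × 33/1229.3 ≈ -0.319.
%ΔQ_x ≈ ε × %ΔP_y = -0.319 × (16%) = -5.1%.

-5.1%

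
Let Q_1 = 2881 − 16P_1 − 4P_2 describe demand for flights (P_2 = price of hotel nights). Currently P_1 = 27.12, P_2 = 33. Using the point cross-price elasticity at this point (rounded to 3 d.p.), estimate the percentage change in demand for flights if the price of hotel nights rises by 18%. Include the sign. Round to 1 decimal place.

At P_1 = 27.12, P_2 = 33: Q_1 = 2315.08.
∂Q_1/∂P_2 = -4.
ε = (∂Q_1/∂P_2)(P_2/Q_1) = -4.0000 × 33/2315.08 ≈ -0.057.
%ΔQ_1 ≈ ε × %ΔP_2 = -0.057 × (18%) = -1.0%.

-1.0%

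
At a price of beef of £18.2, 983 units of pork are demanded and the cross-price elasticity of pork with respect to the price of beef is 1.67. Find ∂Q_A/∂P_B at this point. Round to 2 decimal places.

90.20

ε = (∂Q_A/∂P_B)·(P_B/Q_A) ⇒ ∂Q_A/∂P_B = ε·Q_A/P_B = 1.67 × 983/18.2 ≈ 90.20.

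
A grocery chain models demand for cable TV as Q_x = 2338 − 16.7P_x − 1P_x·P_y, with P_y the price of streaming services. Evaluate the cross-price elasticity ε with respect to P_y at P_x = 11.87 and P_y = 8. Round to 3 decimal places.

-0.046

At P_x = 11.87 and P_y = 8: Q_x = 2044.811.
∂Q_x/∂P_y = -1P_x = -1(11.87) = -11.8700.
ε = (∂Q_x/∂P_y)(P_y/Q_x) = -11.8700 × (8/2044.811) ≈ -0.046.
ε < 0: complements.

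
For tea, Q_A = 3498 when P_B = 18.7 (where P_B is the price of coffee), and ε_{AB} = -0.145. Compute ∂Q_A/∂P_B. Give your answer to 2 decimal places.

ε = (∂Q_A/∂P_B)·(P_B/Q_A) ⇒ ∂Q_A/∂P_B = ε·Q_A/P_B = -0.145 × 3498/18.7 ≈ -27.12.

-27.12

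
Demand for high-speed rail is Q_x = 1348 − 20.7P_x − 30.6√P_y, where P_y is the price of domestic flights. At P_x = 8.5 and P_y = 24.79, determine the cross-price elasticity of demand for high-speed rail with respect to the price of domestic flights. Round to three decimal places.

At P_x = 8.5 and P_y = 24.79: Q_x = 1019.694.
∂Q_x/∂P_y = -30.6/(2√P_y) = -30.6/(2√24.79) = -3.0729.
ε = (∂Q_x/∂P_y)(P_y/Q_x) = -3.0729 × (24.79/1019.694) ≈ -0.075.

-0.075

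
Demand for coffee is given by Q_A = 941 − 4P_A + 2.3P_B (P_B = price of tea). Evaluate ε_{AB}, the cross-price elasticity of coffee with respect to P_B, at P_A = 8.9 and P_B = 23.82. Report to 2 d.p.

0.06

At P_A = 8.9 and P_B = 23.82: Q_A = 960.186.
∂Q_A/∂P_B = 2.3.
ε = (∂Q_A/∂P_B)(P_B/Q_A) = 2.3 × (23.82/960.186) ≈ 0.06.
Since ε > 0, coffee and tea are substitutes.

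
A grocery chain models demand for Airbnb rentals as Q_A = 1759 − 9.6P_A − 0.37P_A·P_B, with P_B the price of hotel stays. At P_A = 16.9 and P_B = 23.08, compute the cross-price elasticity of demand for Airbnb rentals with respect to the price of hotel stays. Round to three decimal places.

-0.099

At P_A = 16.9 and P_B = 23.08: Q_A = 1452.441.
∂Q_A/∂P_B = -0.37P_A = -0.37(16.9) = -6.2530.
ε = (∂Q_A/∂P_B)(P_B/Q_A) = -6.2530 × (23.08/1452.441) ≈ -0.099.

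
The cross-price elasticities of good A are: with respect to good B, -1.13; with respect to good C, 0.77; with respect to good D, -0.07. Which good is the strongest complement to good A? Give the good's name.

good B

Complements have ε < 0. The most negative value is -1.13 (good B).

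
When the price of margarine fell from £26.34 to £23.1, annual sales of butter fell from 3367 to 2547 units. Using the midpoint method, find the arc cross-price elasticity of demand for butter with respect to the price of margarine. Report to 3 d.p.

ΔQ_A = 2547 − 3367 = -820; ΔP_B = 23.1 − 26.34 = -3.24.
Midpoints: Q̄_A = 2957.0, P̄_B = 24.72.
ε = (ΔQ_A/Q̄_A)/(ΔP_B/P̄_B) = (-820/2957.0)/(-3.24/24.72) ≈ 2.116.

2.116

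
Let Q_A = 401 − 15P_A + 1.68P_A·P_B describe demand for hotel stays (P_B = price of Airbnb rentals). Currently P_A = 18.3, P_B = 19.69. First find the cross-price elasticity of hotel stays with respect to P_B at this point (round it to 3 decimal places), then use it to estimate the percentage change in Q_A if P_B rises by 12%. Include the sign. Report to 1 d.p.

At P_A = 18.3, P_B = 19.69: Q_A = 731.849.
∂Q_A/∂P_B = 1.68P_A = 30.7440.
ε = (∂Q_A/∂P_B)(P_B/Q_A) = 30.7440 × 19.69/731.849 ≈ 0.827.
%ΔQ_A ≈ ε × %ΔP_B = 0.827 × (12%) = 9.9%.

9.9%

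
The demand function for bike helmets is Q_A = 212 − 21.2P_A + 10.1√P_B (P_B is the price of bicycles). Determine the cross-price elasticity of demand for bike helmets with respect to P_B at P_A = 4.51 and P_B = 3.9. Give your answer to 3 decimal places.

0.073

At P_A = 4.51 and P_B = 3.9: Q_A = 136.334.
∂Q_A/∂P_B = 10.1/(2√P_B) = 10.1/(2√3.9) = 2.5572.
ε = (∂Q_A/∂P_B)(P_B/Q_A) = 2.5572 × (3.9/136.334) ≈ 0.073.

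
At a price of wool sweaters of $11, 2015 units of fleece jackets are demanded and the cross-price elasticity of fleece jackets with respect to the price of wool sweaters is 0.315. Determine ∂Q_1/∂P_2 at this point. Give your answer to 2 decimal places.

57.70

ε = (∂Q_1/∂P_2)·(P_2/Q_1) ⇒ ∂Q_1/∂P_2 = ε·Q_1/P_2 = 0.315 × 2015/11 ≈ 57.70.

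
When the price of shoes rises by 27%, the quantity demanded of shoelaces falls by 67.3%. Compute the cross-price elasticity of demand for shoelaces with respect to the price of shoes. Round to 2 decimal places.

-2.49

ε = (%ΔQ of shoelaces) / (%ΔP of shoes) = (-67.3%) / (27%) ≈ -2.49.
Negative cross-price elasticity: complements.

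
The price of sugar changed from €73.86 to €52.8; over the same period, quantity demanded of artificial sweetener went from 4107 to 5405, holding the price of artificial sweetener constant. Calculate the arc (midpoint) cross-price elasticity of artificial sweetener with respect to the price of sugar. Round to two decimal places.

-0.82

ΔQ_A = 5405 − 4107 = 1298; ΔP_B = 52.8 − 73.86 = -21.06.
Midpoints: Q̄_A = 4756.0, P̄_B = 63.33.
ε = (ΔQ_A/Q̄_A)/(ΔP_B/P̄_B) = (1298/4756.0)/(-21.06/63.33) ≈ -0.82.
ε < 0: artificial sweetener and sugar are complements.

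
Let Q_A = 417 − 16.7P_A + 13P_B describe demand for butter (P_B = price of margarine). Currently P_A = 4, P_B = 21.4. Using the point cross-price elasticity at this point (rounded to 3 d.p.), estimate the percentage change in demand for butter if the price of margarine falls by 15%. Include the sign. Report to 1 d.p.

-6.6%

At P_A = 4, P_B = 21.4: Q_A = 628.4.
∂Q_A/∂P_B = 13.
ε = (∂Q_A/∂P_B)(P_B/Q_A) = 13.0000 × 21.4/628.4 ≈ 0.443.
%ΔQ_A ≈ ε × %ΔP_B = 0.443 × (-15%) = -6.6%.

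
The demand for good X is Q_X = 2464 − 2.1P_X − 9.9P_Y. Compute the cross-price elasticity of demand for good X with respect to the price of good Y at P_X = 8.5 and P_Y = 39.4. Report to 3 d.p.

-0.190

At P_X = 8.5 and P_Y = 39.4: Q_X = 2056.09.
∂Q_X/∂P_Y = -9.9.
ε = (∂Q_X/∂P_Y)(P_Y/Q_X) = -9.9 × (39.4/2056.09) ≈ -0.190.
Since ε < 0, good X and good Y are complements.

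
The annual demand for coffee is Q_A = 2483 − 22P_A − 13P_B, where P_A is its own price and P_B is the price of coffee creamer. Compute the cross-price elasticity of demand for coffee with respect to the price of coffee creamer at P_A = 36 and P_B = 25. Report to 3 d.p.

At P_A = 36 and P_B = 25: Q_A = 1366.
∂Q_A/∂P_B = -13.
ε = (∂Q_A/∂P_B)(P_B/Q_A) = -13 × (25/1366) ≈ -0.238.
Since ε < 0, coffee and coffee creamer are complements.

-0.238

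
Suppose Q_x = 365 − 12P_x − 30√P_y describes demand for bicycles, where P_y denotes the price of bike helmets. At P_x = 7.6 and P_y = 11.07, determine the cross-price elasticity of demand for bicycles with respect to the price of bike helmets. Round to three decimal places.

-0.287

At P_x = 7.6 and P_y = 11.07: Q_x = 173.985.
∂Q_x/∂P_y = -30/(2√P_y) = -30/(2√11.07) = -4.5083.
ε = (∂Q_x/∂P_y)(P_y/Q_x) = -4.5083 × (11.07/173.985) ≈ -0.287.
ε < 0: complements.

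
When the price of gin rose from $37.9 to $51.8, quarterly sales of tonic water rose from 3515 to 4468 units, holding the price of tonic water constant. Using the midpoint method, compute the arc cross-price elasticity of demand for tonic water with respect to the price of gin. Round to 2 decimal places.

ΔQ_A = 4468 − 3515 = 953; ΔP_B = 51.8 − 37.9 = 13.9.
Midpoints: Q̄_A = 3991.5, P̄_B = 44.85.
ε = (ΔQ_A/Q̄_A)/(ΔP_B/P̄_B) = (953/3991.5)/(13.9/44.85) ≈ 0.77.
ε > 0: tonic water and gin are substitutes.

0.77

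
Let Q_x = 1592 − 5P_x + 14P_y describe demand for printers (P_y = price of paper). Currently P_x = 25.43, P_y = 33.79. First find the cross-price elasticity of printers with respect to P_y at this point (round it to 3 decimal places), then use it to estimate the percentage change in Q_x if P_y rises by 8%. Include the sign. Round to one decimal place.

2.0%

At P_x = 25.43, P_y = 33.79: Q_x = 1937.91.
∂Q_x/∂P_y = 14.
ε = (∂Q_x/∂P_y)(P_y/Q_x) = 14.0000 × 33.79/1937.91 ≈ 0.244.
%ΔQ_x ≈ ε × %ΔP_y = 0.244 × (8%) = 2.0%.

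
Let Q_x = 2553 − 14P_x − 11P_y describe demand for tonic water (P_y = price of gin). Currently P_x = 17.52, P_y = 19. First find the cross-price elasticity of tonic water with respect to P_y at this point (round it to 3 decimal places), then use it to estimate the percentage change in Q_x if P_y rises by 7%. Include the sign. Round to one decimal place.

At P_x = 17.52, P_y = 19: Q_x = 2098.72.
∂Q_x/∂P_y = -11.
ε = (∂Q_x/∂P_y)(P_y/Q_x) = -11.0000 × 19/2098.72 ≈ -0.100.
%ΔQ_x ≈ ε × %ΔP_y = -0.100 × (7%) = -0.7%.

-0.7%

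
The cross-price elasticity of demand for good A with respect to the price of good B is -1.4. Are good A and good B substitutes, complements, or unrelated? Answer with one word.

complements

ε = -1.4 < 0, so a higher price of good B lowers demand for good A: complements.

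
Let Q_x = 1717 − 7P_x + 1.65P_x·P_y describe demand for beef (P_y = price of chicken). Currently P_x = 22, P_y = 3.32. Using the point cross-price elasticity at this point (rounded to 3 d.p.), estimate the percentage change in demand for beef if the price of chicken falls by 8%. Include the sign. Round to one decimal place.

At P_x = 22, P_y = 3.32: Q_x = 1683.516.
∂Q_x/∂P_y = 1.65P_x = 36.3000.
ε = (∂Q_x/∂P_y)(P_y/Q_x) = 36.3000 × 3.32/1683.516 ≈ 0.072.
%ΔQ_x ≈ ε × %ΔP_y = 0.072 × (-8%) = -0.6%.

-0.6%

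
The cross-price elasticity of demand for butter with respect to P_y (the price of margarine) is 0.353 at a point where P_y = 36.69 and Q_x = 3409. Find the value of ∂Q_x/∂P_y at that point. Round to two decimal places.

ε = (∂Q_x/∂P_y)·(P_y/Q_x) ⇒ ∂Q_x/∂P_y = ε·Q_x/P_y = 0.353 × 3409/36.69 ≈ 32.80.

32.80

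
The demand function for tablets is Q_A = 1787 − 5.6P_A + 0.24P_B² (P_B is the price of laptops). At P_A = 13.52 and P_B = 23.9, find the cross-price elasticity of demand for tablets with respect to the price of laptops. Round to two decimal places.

At P_A = 13.52 and P_B = 23.9: Q_A = 1848.378.
∂Q_A/∂P_B = 0.48P_B = 0.48(23.9) = 11.4720.
ε = (∂Q_A/∂P_B)(P_B/Q_A) = 11.4720 × (23.9/1848.378) ≈ 0.15.

0.15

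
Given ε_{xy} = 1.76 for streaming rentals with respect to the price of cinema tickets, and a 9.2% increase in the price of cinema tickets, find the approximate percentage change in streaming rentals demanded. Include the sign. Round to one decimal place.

16.2%

%ΔQ ≈ ε × %ΔP of cinema tickets = 1.76 × (9.2%) = 16.2%.
Demand for streaming rentals rises by about 16.2%.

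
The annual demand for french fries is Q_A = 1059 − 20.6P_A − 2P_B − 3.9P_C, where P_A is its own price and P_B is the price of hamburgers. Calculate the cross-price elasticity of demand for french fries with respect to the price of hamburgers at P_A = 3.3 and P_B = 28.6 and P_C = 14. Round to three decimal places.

-0.065

At P_A = 3.3 and P_B = 28.6 and P_C = 14: Q_A = 879.22.
∂Q_A/∂P_B = -2.
ε = (∂Q_A/∂P_B)(P_B/Q_A) = -2 × (28.6/879.22) ≈ -0.065.
Since ε < 0, french fries and hamburgers are complements.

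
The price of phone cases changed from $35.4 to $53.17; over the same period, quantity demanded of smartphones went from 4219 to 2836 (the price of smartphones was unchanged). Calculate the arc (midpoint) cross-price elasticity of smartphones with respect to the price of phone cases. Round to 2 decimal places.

ΔQ_A = 2836 − 4219 = -1383; ΔP_B = 53.17 − 35.4 = 17.77.
Midpoints: Q̄_A = 3527.5, P̄_B = 44.28.
ε = (ΔQ_A/Q̄_A)/(ΔP_B/P̄_B) = (-1383/3527.5)/(17.77/44.28) ≈ -0.98.

-0.98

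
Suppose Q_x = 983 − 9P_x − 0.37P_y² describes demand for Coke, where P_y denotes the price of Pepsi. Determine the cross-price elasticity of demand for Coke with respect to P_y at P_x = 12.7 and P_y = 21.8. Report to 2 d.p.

-0.51

At P_x = 12.7 and P_y = 21.8: Q_x = 692.861.
∂Q_x/∂P_y = -0.74P_y = -0.74(21.8) = -16.1320.
ε = (∂Q_x/∂P_y)(P_y/Q_x) = -16.1320 × (21.8/692.861) ≈ -0.51.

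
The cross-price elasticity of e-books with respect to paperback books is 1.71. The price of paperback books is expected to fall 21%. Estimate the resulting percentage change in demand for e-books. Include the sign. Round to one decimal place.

%ΔQ ≈ ε × %ΔP of paperback books = 1.71 × (-21%) = -35.9%.
Demand for e-books falls by about 35.9%.

-35.9%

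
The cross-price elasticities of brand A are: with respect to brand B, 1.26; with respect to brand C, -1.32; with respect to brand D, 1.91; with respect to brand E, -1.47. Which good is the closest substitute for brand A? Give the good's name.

Substitutes have ε > 0. Among the positive values, 1.91 (brand D) is largest.

brand D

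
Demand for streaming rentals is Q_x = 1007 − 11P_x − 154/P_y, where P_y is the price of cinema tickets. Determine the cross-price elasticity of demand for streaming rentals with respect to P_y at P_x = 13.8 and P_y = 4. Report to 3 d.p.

0.047

At P_x = 13.8 and P_y = 4: Q_x = 816.7.
∂Q_x/∂P_y = 154/P_y² = 9.6250.
ε = (∂Q_x/∂P_y)(P_y/Q_x) = 9.6250 × (4/816.7) ≈ 0.047.
ε > 0: substitutes.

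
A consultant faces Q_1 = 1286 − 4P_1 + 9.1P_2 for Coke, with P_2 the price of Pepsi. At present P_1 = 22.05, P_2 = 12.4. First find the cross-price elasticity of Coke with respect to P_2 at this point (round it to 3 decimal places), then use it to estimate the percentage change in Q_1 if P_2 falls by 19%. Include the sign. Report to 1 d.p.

At P_1 = 22.05, P_2 = 12.4: Q_1 = 1310.64.
∂Q_1/∂P_2 = 9.1.
ε = (∂Q_1/∂P_2)(P_2/Q_1) = 9.1000 × 12.4/1310.64 ≈ 0.086.
%ΔQ_1 ≈ ε × %ΔP_2 = 0.086 × (-19%) = -1.6%.

-1.6%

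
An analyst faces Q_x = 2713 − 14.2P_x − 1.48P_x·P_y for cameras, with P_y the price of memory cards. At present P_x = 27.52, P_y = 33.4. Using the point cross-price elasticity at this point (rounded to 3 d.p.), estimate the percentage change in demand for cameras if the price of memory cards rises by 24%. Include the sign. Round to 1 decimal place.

-33.9%

At P_x = 27.52, P_y = 33.4: Q_x = 961.847.
∂Q_x/∂P_y = -1.48P_x = -40.7296.
ε = (∂Q_x/∂P_y)(P_y/Q_x) = -40.7296 × 33.4/961.847 ≈ -1.414.
%ΔQ_x ≈ ε × %ΔP_y = -1.414 × (24%) = -33.9%.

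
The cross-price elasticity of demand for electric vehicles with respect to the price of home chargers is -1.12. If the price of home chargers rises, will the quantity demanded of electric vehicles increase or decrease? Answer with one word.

decrease

ε < 0 and the price of home chargers rises, so the quantity of electric vehicles moves in the opposite direction: it decreases.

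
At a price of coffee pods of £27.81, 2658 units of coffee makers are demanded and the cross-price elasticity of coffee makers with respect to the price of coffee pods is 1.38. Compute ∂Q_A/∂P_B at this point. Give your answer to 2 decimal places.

131.90

ε = (∂Q_A/∂P_B)·(P_B/Q_A) ⇒ ∂Q_A/∂P_B = ε·Q_A/P_B = 1.38 × 2658/27.81 ≈ 131.90.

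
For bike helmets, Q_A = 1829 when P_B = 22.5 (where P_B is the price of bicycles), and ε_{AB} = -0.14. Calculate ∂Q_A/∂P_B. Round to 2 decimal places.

-11.38

ε = (∂Q_A/∂P_B)·(P_B/Q_A) ⇒ ∂Q_A/∂P_B = ε·Q_A/P_B = -0.14 × 1829/22.5 ≈ -11.38.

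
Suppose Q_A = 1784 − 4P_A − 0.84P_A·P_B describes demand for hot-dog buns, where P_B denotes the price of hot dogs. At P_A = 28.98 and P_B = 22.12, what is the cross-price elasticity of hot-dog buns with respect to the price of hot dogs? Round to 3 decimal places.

-0.477

At P_A = 28.98 and P_B = 22.12: Q_A = 1129.608.
∂Q_A/∂P_B = -0.84P_A = -0.84(28.98) = -24.3432.
ε = (∂Q_A/∂P_B)(P_B/Q_A) = -24.3432 × (22.12/1129.608) ≈ -0.477.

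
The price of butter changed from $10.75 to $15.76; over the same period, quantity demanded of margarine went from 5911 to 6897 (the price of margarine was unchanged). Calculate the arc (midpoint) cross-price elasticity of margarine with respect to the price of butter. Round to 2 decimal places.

ΔQ_A = 6897 − 5911 = 986; ΔP_B = 15.76 − 10.75 = 5.01.
Midpoints: Q̄_A = 6404.0, P̄_B = 13.25.
ε = (ΔQ_A/Q̄_A)/(ΔP_B/P̄_B) = (986/6404.0)/(5.01/13.25) ≈ 0.41.

0.41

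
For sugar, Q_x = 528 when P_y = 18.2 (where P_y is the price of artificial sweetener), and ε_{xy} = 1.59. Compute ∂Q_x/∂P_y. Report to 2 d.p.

46.13

ε = (∂Q_x/∂P_y)·(P_y/Q_x) ⇒ ∂Q_x/∂P_y = ε·Q_x/P_y = 1.59 × 528/18.2 ≈ 46.13.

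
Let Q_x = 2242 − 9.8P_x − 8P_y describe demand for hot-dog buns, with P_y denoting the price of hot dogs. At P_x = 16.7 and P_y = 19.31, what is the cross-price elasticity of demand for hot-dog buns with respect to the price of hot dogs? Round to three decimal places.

-0.080

At P_x = 16.7 and P_y = 19.31: Q_x = 1923.86.
∂Q_x/∂P_y = -8.
ε = (∂Q_x/∂P_y)(P_y/Q_x) = -8 × (19.31/1923.86) ≈ -0.080.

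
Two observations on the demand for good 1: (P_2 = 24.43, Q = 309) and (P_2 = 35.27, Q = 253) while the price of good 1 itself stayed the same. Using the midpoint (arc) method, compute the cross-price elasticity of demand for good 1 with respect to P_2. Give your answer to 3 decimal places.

ΔQ_1 = 253 − 309 = -56; ΔP_2 = 35.27 − 24.43 = 10.84.
Midpoints: Q̄_1 = 281.0, P̄_2 = 29.85.
ε = (ΔQ_1/Q̄_1)/(ΔP_2/P̄_2) = (-56/281.0)/(10.84/29.85) ≈ -0.549.
ε < 0: good 1 and good 2 are complements.

-0.549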